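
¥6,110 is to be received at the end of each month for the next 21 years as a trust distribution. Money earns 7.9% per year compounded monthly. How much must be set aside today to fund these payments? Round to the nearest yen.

¥750,493

This is an ordinary annuity: 252 payments of ¥6,110 at the end of each month.
Periodic rate r = 0.079/12 per month; n is counted in months.
PV = PMT × [(1 − (1+r)^−n)/r] = 6,110 × [1 − (1+r)^−252] / r = ¥750,493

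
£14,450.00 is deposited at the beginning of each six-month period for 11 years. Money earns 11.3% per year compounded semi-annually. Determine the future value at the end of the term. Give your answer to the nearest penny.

This is an annuity due: 22 deposits of £14,450.00 at the beginning of each six-month period.
Periodic rate r = 0.113/2 per half-year; n is counted in half-years.
FV = PMT × [((1+r)^n − 1)/r] × (1+r) = 14,450 × [(1+r)^22 − 1] / r × (1+r) = £635,150.76

£635,150.76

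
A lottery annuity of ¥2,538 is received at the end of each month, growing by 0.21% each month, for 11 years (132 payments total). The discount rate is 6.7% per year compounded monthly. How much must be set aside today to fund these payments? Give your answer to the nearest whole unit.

¥267,749

Periodic rate r = 0.067/12 per month; n is counted in months.
Growing ordinary annuity: PV = PMT₁ × [1 − ((1+g)/(1+r))^n] / (r − g) = 2,538 × [1 − ((1+0.0021)/(1+r))^132] / (r − 0.0021) = ¥267,749.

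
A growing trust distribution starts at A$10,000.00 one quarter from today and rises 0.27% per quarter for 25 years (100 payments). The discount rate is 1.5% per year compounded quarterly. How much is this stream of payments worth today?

Periodic rate r = 0.015/4 per quarter; n is counted in quarters.
Growing ordinary annuity: PV = PMT₁ × [1 − ((1+g)/(1+r))^n] / (r − g) = 10,000 × [1 − ((1+0.0027)/(1+r))^100] / (r − 0.0027) = A$946,395.64.

A$946,395.64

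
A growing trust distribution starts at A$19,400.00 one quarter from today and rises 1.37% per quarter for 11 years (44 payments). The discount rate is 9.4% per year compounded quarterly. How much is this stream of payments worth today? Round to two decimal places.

Periodic rate r = 0.094/4 per quarter; n is counted in quarters.
Growing ordinary annuity: PV = PMT₁ × [1 − ((1+g)/(1+r))^n] / (r − g) = 19,400 × [1 − ((1+0.0137)/(1+r))^44] / (r − 0.0137) = A$683,230.61.

A$683,230.61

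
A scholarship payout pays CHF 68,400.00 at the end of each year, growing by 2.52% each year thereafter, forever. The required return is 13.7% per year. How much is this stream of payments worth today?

Periodic rate r = 0.137 per year.
Growing perpetuity (Gordon): PV = PMT₁ / (r − g) = 68,400 / (r − 0.0252) = CHF 611,806.80.

CHF 611,806.80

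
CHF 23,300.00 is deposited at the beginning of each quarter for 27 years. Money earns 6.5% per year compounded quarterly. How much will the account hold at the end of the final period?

This is an annuity due: 108 deposits of CHF 23,300.00 at the beginning of each quarter.
Periodic rate r = 0.065/4 per quarter; n is counted in quarters.
FV = PMT × [((1+r)^n − 1)/r] × (1+r) = 23,300 × [(1+r)^108 − 1] / r × (1+r) = CHF 6,852,134.79

CHF 6,852,134.79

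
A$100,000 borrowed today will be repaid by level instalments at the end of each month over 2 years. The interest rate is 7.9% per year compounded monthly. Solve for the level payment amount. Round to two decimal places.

Level ordinary annuity; solve PV = PMT × [(1 − (1+r)^−n)/r] for PMT.
Periodic rate r = 0.079/12 per month; n is counted in months.
With n = 24: PMT = 100,000 / ([(1 − (1+r)^−n)/r]) = A$4,518.17

A$4,518.17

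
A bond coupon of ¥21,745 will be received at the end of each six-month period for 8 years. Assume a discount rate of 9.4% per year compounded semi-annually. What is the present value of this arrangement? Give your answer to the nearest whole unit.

¥240,781

This is an ordinary annuity: 16 payments of ¥21,745 at the end of each six-month period.
Periodic rate r = 0.094/2 per half-year; n is counted in half-years.
PV = PMT × [(1 − (1+r)^−n)/r] = 21,745 × [1 − (1+r)^−16] / r = ¥240,781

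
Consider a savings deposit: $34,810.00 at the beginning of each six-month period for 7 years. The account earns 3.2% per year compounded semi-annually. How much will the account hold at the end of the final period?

$550,077.13

This is an annuity due: 14 deposits of $34,810.00 at the beginning of each six-month period.
Periodic rate r = 0.032/2 per half-year; n is counted in half-years.
FV = PMT × [((1+r)^n − 1)/r] × (1+r) = 34,810 × [(1+r)^14 − 1] / r × (1+r) = $550,077.13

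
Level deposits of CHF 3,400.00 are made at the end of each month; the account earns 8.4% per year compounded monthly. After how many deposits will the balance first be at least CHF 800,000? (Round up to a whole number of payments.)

Periodic rate r = 0.084/12 per month; n is counted in months.
Ordinary annuity FV: 800,000 = 3,400 × [((1+r)^n − 1)/r].
(1+r)^n = 1 + 800,000 × r / 3,400, so n = ln(1 + 800,000·r/3,400) / ln(1+r) = 139.55.
Round up to a whole number of payments: n = 140.

140 payments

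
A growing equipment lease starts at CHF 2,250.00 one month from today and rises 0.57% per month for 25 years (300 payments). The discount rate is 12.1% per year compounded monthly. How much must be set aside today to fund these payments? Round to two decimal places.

Periodic rate r = 0.121/12 per month; n is counted in months.
Growing ordinary annuity: PV = PMT₁ × [1 − ((1+g)/(1+r))^n] / (r − g) = 2,250 × [1 − ((1+0.0057)/(1+r))^300] / (r − 0.0057) = CHF 374,072.00.

CHF 374,072.00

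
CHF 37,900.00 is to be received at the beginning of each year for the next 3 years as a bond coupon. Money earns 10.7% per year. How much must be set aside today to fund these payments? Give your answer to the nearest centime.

CHF 103,064.12

This is an annuity due: 3 payments of CHF 37,900.00 at the beginning of each year.
Periodic rate r = 0.107 per year.
PV = PMT × [(1 − (1+r)^−n)/r] × (1+r) = 37,900 × [1 − (1+r)^−3] / r × (1+r) = CHF 103,064.12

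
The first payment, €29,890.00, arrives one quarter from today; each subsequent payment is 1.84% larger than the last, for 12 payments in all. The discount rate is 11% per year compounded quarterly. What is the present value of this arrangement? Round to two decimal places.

Periodic rate r = 0.11/4 per quarter; n is counted in quarters.
Growing ordinary annuity: PV = PMT₁ × [1 − ((1+g)/(1+r))^n] / (r − g) = 29,890 × [1 − ((1+0.0184)/(1+r))^12] / (r − 0.0184) = €332,568.55.

€332,568.55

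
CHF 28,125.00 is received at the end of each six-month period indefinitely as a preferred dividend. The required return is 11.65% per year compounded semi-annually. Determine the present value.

Periodic rate r = 0.1165/2 per half-year.
Level perpetuity: PV = PMT / r = 28,125 / (0.1165/2) = CHF 482,832.62.

CHF 482,832.62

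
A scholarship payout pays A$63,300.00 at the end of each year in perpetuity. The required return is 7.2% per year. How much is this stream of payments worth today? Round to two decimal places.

A$879,166.67

Periodic rate r = 0.072 per year.
Level perpetuity: PV = PMT / r = 63,300 / (0.072) = A$879,166.67.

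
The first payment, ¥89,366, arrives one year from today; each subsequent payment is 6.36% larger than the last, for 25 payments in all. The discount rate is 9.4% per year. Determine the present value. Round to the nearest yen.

¥1,486,476

Periodic rate r = 0.094 per year.
Growing ordinary annuity: PV = PMT₁ × [1 − ((1+g)/(1+r))^n] / (r − g) = 89,366 × [1 − ((1+0.0636)/(1+r))^25] / (r − 0.0636) = ¥1,486,476.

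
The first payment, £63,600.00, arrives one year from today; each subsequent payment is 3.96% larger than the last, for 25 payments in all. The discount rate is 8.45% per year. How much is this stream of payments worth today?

£924,295.77

Periodic rate r = 0.0845 per year.
Growing ordinary annuity: PV = PMT₁ × [1 − ((1+g)/(1+r))^n] / (r − g) = 63,600 × [1 − ((1+0.0396)/(1+r))^25] / (r − 0.0396) = £924,295.77.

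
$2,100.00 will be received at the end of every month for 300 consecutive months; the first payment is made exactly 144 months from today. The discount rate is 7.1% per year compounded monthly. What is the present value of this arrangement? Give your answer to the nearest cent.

Ordinary annuity of 300 payments, first payment at period 144.
Periodic rate r = 0.071/12 per month; n is counted in months.
The ordinary-annuity PV formula values the stream one period before the first payment (period 143); discount that back 143 periods:
PV₀ = 2,100 × [1 − (1+r)^−300] / r × (1+r)^−143 = $126,665.67

$126,665.67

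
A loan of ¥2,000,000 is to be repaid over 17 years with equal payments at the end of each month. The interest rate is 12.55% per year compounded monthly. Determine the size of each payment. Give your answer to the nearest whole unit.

Level ordinary annuity; solve PV = PMT × [(1 − (1+r)^−n)/r] for PMT.
Periodic rate r = 0.1255/12 per month; n is counted in months.
With n = 204: PMT = 2,000,000 / ([(1 − (1+r)^−n)/r]) = ¥23,762

¥23,762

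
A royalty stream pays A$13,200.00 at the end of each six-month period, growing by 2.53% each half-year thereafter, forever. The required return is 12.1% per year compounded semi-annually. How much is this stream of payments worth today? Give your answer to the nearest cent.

Periodic rate r = 0.121/2 per half-year.
Growing perpetuity (Gordon): PV = PMT₁ / (r − g) = 13,200 / (r − 0.0253) = A$375,000.00.

A$375,000.00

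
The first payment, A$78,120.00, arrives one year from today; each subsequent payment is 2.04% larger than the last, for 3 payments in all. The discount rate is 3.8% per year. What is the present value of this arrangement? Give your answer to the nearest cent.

A$221,973.72

Periodic rate r = 0.038 per year.
Growing ordinary annuity: PV = PMT₁ × [1 − ((1+g)/(1+r))^n] / (r − g) = 78,120 × [1 − ((1+0.0204)/(1+r))^3] / (r − 0.0204) = A$221,973.72.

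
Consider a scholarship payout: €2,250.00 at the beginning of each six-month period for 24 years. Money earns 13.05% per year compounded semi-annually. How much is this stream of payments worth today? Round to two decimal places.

€34,965.18

This is an annuity due: 48 payments of €2,250.00 at the beginning of each six-month period.
Periodic rate r = 0.1305/2 per half-year; n is counted in half-years.
PV = PMT × [(1 − (1+r)^−n)/r] × (1+r) = 2,250 × [1 − (1+r)^−48] / r × (1+r) = €34,965.18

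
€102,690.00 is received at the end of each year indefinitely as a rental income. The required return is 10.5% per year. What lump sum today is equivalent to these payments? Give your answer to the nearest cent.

Periodic rate r = 0.105 per year.
Level perpetuity: PV = PMT / r = 102,690 / (0.105) = €978,000.00.

€978,000.00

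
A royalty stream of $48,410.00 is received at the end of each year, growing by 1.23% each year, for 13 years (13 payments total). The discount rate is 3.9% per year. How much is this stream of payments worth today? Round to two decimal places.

Periodic rate r = 0.039 per year.
Growing ordinary annuity: PV = PMT₁ × [1 − ((1+g)/(1+r))^n] / (r − g) = 48,410 × [1 − ((1+0.0123)/(1+r))^13] / (r − 0.0123) = $520,575.19.

$520,575.19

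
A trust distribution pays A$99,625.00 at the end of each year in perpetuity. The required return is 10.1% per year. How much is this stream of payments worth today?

Periodic rate r = 0.101 per year.
Level perpetuity: PV = PMT / r = 99,625 / (0.101) = A$986,386.14.

A$986,386.14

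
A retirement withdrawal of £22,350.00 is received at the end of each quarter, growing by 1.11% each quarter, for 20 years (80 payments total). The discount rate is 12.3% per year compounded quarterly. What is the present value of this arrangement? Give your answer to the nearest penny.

Periodic rate r = 0.123/4 per quarter; n is counted in quarters.
Growing ordinary annuity: PV = PMT₁ × [1 − ((1+g)/(1+r))^n] / (r − g) = 22,350 × [1 − ((1+0.0111)/(1+r))^80] / (r − 0.0111) = £893,524.50.

£893,524.50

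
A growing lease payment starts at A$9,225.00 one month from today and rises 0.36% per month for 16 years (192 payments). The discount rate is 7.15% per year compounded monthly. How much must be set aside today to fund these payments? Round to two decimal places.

Periodic rate r = 0.0715/12 per month; n is counted in months.
Growing ordinary annuity: PV = PMT₁ × [1 − ((1+g)/(1+r))^n] / (r − g) = 9,225 × [1 − ((1+0.0036)/(1+r))^192] / (r − 0.0036) = A$1,419,087.70.

A$1,419,087.70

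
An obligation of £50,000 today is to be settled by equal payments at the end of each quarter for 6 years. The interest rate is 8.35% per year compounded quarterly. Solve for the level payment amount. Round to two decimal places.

£2,669.83

Level ordinary annuity; solve PV = PMT × [(1 − (1+r)^−n)/r] for PMT.
Periodic rate r = 0.0835/4 per quarter; n is counted in quarters.
With n = 24: PMT = 50,000 / ([(1 − (1+r)^−n)/r]) = £2,669.83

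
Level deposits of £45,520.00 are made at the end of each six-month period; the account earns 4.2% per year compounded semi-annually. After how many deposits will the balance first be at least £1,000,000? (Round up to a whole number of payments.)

19 payments

Periodic rate r = 0.042/2 per half-year; n is counted in half-years.
Ordinary annuity FV: 1,000,000 = 45,520 × [((1+r)^n − 1)/r].
(1+r)^n = 1 + 1,000,000 × r / 45,520, so n = ln(1 + 1,000,000·r/45,520) / ln(1+r) = 18.25.
Round up to a whole number of payments: n = 19.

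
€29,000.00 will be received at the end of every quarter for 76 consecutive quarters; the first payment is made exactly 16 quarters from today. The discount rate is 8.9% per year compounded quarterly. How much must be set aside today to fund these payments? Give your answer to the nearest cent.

€760,996.49

Ordinary annuity of 76 payments, first payment at period 16.
Periodic rate r = 0.089/4 per quarter; n is counted in quarters.
The ordinary-annuity PV formula values the stream one period before the first payment (period 15); discount that back 15 periods:
PV₀ = 29,000 × [1 − (1+r)^−76] / r × (1+r)^−15 = €760,996.49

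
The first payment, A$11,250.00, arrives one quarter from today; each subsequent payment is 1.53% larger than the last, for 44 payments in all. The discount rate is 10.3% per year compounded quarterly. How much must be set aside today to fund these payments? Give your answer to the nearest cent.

A$390,495.03

Periodic rate r = 0.103/4 per quarter; n is counted in quarters.
Growing ordinary annuity: PV = PMT₁ × [1 − ((1+g)/(1+r))^n] / (r − g) = 11,250 × [1 − ((1+0.0153)/(1+r))^44] / (r − 0.0153) = A$390,495.03.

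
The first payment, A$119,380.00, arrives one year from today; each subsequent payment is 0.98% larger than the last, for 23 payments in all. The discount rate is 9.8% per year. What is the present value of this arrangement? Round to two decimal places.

A$1,156,262.20

Periodic rate r = 0.098 per year.
Growing ordinary annuity: PV = PMT₁ × [1 − ((1+g)/(1+r))^n] / (r − g) = 119,380 × [1 − ((1+0.0098)/(1+r))^23] / (r − 0.0098) = A$1,156,262.20.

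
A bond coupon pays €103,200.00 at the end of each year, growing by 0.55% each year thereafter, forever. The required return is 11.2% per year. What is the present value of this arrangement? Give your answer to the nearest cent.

Periodic rate r = 0.112 per year.
Growing perpetuity (Gordon): PV = PMT₁ / (r − g) = 103,200 / (r − 0.0055) = €969,014.08.

€969,014.08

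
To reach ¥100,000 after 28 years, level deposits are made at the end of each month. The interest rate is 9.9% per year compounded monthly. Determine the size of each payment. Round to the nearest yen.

Level ordinary annuity; solve FV = PMT × [((1+r)^n − 1)/r] for PMT.
Periodic rate r = 0.099/12 per month; n is counted in months.
With n = 336: PMT = 100,000 / ([((1+r)^n − 1)/r]) = ¥56

¥56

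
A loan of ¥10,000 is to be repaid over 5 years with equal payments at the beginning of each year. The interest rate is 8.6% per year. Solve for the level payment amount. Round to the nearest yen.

¥2,343

Level annuity due; solve PV = PMT × [(1 − (1+r)^−n)/r] × (1+r) for PMT.
Periodic rate r = 0.086 per year.
With n = 5: PMT = 10,000 / ([(1 − (1+r)^−n)/r] × (1+r)) = ¥2,343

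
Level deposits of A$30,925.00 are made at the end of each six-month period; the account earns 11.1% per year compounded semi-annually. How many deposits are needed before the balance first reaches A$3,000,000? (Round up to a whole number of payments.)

35 payments

Periodic rate r = 0.111/2 per half-year; n is counted in half-years.
Ordinary annuity FV: 3,000,000 = 30,925 × [((1+r)^n − 1)/r].
(1+r)^n = 1 + 3,000,000 × r / 30,925, so n = ln(1 + 3,000,000·r/30,925) / ln(1+r) = 34.32.
Round up to a whole number of payments: n = 35.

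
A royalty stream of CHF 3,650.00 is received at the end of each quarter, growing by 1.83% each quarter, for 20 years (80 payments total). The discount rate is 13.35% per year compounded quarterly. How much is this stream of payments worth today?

CHF 167,398.91

Periodic rate r = 0.1335/4 per quarter; n is counted in quarters.
Growing ordinary annuity: PV = PMT₁ × [1 − ((1+g)/(1+r))^n] / (r − g) = 3,650 × [1 − ((1+0.0183)/(1+r))^80] / (r − 0.0183) = CHF 167,398.91.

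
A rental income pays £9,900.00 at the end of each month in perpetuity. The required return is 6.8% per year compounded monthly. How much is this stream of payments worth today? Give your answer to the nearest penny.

£1,747,058.82

Periodic rate r = 0.068/12 per month.
Level perpetuity: PV = PMT / r = 9,900 / (0.068/12) = £1,747,058.82.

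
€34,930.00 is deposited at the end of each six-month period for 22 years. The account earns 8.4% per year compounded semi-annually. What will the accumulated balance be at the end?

€4,251,436.56

This is an ordinary annuity: 44 deposits of €34,930.00 at the end of each six-month period.
Periodic rate r = 0.084/2 per half-year; n is counted in half-years.
FV = PMT × [((1+r)^n − 1)/r] = 34,930 × [(1+r)^44 − 1] / r = €4,251,436.56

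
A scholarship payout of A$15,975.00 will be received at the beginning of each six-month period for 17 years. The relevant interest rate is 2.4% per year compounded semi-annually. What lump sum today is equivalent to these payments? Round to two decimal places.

This is an annuity due: 34 payments of A$15,975.00 at the beginning of each six-month period.
Periodic rate r = 0.024/2 per half-year; n is counted in half-years.
PV = PMT × [(1 − (1+r)^−n)/r] × (1+r) = 15,975 × [1 − (1+r)^−34] / r × (1+r) = A$449,170.47

A$449,170.47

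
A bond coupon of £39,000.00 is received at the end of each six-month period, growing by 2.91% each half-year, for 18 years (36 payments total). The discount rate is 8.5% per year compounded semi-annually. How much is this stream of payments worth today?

£1,083,633.76

Periodic rate r = 0.085/2 per half-year; n is counted in half-years.
Growing ordinary annuity: PV = PMT₁ × [1 − ((1+g)/(1+r))^n] / (r − g) = 39,000 × [1 − ((1+0.0291)/(1+r))^36] / (r − 0.0291) = £1,083,633.76.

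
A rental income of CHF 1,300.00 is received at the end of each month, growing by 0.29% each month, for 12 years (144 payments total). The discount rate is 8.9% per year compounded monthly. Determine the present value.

CHF 137,124.26

Periodic rate r = 0.089/12 per month; n is counted in months.
Growing ordinary annuity: PV = PMT₁ × [1 − ((1+g)/(1+r))^n] / (r − g) = 1,300 × [1 − ((1+0.0029)/(1+r))^144] / (r − 0.0029) = CHF 137,124.26.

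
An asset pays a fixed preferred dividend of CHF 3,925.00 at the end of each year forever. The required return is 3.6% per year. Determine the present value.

CHF 109,027.78

Periodic rate r = 0.036 per year.
Level perpetuity: PV = PMT / r = 3,925 / (0.036) = CHF 109,027.78.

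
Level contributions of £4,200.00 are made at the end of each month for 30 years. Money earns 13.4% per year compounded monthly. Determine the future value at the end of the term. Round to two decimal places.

£20,112,551.18

This is an ordinary annuity: 360 deposits of £4,200.00 at the end of each month.
Periodic rate r = 0.134/12 per month; n is counted in months.
FV = PMT × [((1+r)^n − 1)/r] = 4,200 × [(1+r)^360 − 1] / r = £20,112,551.18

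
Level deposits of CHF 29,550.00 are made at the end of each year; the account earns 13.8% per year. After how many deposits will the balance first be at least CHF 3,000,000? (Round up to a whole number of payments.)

21 payments

Periodic rate r = 0.138 per year.
Ordinary annuity FV: 3,000,000 = 29,550 × [((1+r)^n − 1)/r].
(1+r)^n = 1 + 3,000,000 × r / 29,550, so n = ln(1 + 3,000,000·r/29,550) / ln(1+r) = 20.95.
Round up to a whole number of payments: n = 21.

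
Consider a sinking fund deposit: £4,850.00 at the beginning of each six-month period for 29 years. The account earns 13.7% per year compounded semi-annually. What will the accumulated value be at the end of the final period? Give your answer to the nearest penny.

£3,454,131.90

This is an annuity due: 58 deposits of £4,850.00 at the beginning of each six-month period.
Periodic rate r = 0.137/2 per half-year; n is counted in half-years.
FV = PMT × [((1+r)^n − 1)/r] × (1+r) = 4,850 × [(1+r)^58 − 1] / r × (1+r) = £3,454,131.90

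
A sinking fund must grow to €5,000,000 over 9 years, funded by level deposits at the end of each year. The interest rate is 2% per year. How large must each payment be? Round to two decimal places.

€512,577.19

Level ordinary annuity; solve FV = PMT × [((1+r)^n − 1)/r] for PMT.
Periodic rate r = 0.02 per year.
With n = 9: PMT = 5,000,000 / ([((1+r)^n − 1)/r]) = €512,577.19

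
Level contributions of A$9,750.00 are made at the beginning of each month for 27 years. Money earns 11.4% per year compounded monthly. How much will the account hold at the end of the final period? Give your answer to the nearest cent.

A$21,137,527.44

This is an annuity due: 324 deposits of A$9,750.00 at the beginning of each month.
Periodic rate r = 0.114/12 per month; n is counted in months.
FV = PMT × [((1+r)^n − 1)/r] × (1+r) = 9,750 × [(1+r)^324 − 1] / r × (1+r) = A$21,137,527.44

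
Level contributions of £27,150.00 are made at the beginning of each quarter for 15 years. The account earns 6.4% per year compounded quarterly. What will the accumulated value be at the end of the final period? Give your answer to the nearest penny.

£2,744,518.97

This is an annuity due: 60 deposits of £27,150.00 at the beginning of each quarter.
Periodic rate r = 0.064/4 per quarter; n is counted in quarters.
FV = PMT × [((1+r)^n − 1)/r] × (1+r) = 27,150 × [(1+r)^60 − 1] / r × (1+r) = £2,744,518.97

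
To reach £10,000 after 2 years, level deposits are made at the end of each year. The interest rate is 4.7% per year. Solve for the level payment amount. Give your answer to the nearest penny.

Level ordinary annuity; solve FV = PMT × [((1+r)^n − 1)/r] for PMT.
Periodic rate r = 0.047 per year.
With n = 2: PMT = 10,000 / ([((1+r)^n − 1)/r]) = £4,885.20

£4,885.20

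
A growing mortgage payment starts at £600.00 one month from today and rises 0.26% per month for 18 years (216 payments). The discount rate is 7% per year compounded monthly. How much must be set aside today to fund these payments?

Periodic rate r = 0.07/12 per month; n is counted in months.
Growing ordinary annuity: PV = PMT₁ × [1 − ((1+g)/(1+r))^n] / (r − g) = 600 × [1 − ((1+0.0026)/(1+r))^216] / (r − 0.0026) = £92,998.59.

£92,998.59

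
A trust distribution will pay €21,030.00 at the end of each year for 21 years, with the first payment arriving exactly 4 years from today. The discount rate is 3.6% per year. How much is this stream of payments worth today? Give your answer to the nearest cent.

Ordinary annuity of 21 payments, first payment at period 4.
Periodic rate r = 0.036 per year.
The ordinary-annuity PV formula values the stream one period before the first payment (period 3); discount that back 3 periods:
PV₀ = 21,030 × [1 − (1+r)^−21] / r × (1+r)^−3 = €275,382.12

€275,382.12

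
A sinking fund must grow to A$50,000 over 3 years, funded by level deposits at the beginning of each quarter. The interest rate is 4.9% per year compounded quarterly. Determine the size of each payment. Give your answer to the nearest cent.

A$3,846.22

Level annuity due; solve FV = PMT × [((1+r)^n − 1)/r] × (1+r) for PMT.
Periodic rate r = 0.049/4 per quarter; n is counted in quarters.
With n = 12: PMT = 50,000 / ([((1+r)^n − 1)/r] × (1+r)) = A$3,846.22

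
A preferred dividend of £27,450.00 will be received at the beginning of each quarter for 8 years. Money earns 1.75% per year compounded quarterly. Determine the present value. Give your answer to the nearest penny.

£821,596.72

This is an annuity due: 32 payments of £27,450.00 at the beginning of each quarter.
Periodic rate r = 0.0175/4 per quarter; n is counted in quarters.
PV = PMT × [(1 − (1+r)^−n)/r] × (1+r) = 27,450 × [1 − (1+r)^−32] / r × (1+r) = £821,596.72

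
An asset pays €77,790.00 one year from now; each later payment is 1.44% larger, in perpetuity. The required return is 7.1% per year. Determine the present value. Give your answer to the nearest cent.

€1,374,381.63

Periodic rate r = 0.071 per year.
Growing perpetuity (Gordon): PV = PMT₁ / (r − g) = 77,790 / (r − 0.0144) = €1,374,381.63.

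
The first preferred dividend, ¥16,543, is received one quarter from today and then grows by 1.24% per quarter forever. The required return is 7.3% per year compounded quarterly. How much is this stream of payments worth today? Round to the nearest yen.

Periodic rate r = 0.073/4 per quarter.
Growing perpetuity (Gordon): PV = PMT₁ / (r − g) = 16,543 / (r − 0.0124) = ¥2,827,863.

¥2,827,863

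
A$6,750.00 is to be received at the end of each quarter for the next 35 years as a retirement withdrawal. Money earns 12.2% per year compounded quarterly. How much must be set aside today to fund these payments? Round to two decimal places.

A$218,013.22

This is an ordinary annuity: 140 payments of A$6,750.00 at the end of each quarter.
Periodic rate r = 0.122/4 per quarter; n is counted in quarters.
PV = PMT × [(1 − (1+r)^−n)/r] = 6,750 × [1 − (1+r)^−140] / r = A$218,013.22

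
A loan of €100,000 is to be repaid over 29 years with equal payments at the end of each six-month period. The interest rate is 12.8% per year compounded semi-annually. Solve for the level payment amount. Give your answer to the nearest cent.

Level ordinary annuity; solve PV = PMT × [(1 − (1+r)^−n)/r] for PMT.
Periodic rate r = 0.128/2 per half-year; n is counted in half-years.
With n = 58: PMT = 100,000 / ([(1 − (1+r)^−n)/r]) = €6,580.14

€6,580.14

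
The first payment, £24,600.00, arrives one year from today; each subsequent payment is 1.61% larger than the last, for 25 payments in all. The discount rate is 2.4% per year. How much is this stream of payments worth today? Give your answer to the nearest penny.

£548,138.33

Periodic rate r = 0.024 per year.
Growing ordinary annuity: PV = PMT₁ × [1 − ((1+g)/(1+r))^n] / (r − g) = 24,600 × [1 − ((1+0.0161)/(1+r))^25] / (r − 0.0161) = £548,138.33.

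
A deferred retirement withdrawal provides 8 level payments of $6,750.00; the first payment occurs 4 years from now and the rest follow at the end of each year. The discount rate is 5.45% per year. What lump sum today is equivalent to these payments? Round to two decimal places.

Ordinary annuity of 8 payments, first payment at period 4.
Periodic rate r = 0.0545 per year.
The ordinary-annuity PV formula values the stream one period before the first payment (period 3); discount that back 3 periods:
PV₀ = 6,750 × [1 − (1+r)^−8] / r × (1+r)^−3 = $36,538.43

$36,538.43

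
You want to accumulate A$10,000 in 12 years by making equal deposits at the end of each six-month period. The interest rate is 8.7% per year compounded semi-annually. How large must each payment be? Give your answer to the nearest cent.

Level ordinary annuity; solve FV = PMT × [((1+r)^n − 1)/r] for PMT.
Periodic rate r = 0.087/2 per half-year; n is counted in half-years.
With n = 24: PMT = 10,000 / ([((1+r)^n − 1)/r]) = A$244.58

A$244.58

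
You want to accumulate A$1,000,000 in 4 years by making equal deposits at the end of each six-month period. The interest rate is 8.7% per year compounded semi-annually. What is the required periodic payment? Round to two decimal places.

Level ordinary annuity; solve FV = PMT × [((1+r)^n − 1)/r] for PMT.
Periodic rate r = 0.087/2 per half-year; n is counted in half-years.
With n = 8: PMT = 1,000,000 / ([((1+r)^n − 1)/r]) = A$107,181.91

A$107,181.91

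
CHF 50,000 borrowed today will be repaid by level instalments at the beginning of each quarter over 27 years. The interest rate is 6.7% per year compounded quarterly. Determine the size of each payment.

Level annuity due; solve PV = PMT × [(1 − (1+r)^−n)/r] × (1+r) for PMT.
Periodic rate r = 0.067/4 per quarter; n is counted in quarters.
With n = 108: PMT = 50,000 / ([(1 − (1+r)^−n)/r] × (1+r)) = CHF 988.00

CHF 988.00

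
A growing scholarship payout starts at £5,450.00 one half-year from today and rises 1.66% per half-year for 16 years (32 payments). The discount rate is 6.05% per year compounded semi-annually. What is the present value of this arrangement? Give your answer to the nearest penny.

£138,710.08

Periodic rate r = 0.0605/2 per half-year; n is counted in half-years.
Growing ordinary annuity: PV = PMT₁ × [1 − ((1+g)/(1+r))^n] / (r − g) = 5,450 × [1 − ((1+0.0166)/(1+r))^32] / (r − 0.0166) = £138,710.08.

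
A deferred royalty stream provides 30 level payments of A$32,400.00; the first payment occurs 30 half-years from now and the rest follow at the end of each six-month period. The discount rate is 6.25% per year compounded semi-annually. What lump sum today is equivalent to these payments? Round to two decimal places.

A$256,015.32

Ordinary annuity of 30 payments, first payment at period 30.
Periodic rate r = 0.0625/2 per half-year; n is counted in half-years.
The ordinary-annuity PV formula values the stream one period before the first payment (period 29); discount that back 29 periods:
PV₀ = 32,400 × [1 − (1+r)^−30] / r × (1+r)^−29 = A$256,015.32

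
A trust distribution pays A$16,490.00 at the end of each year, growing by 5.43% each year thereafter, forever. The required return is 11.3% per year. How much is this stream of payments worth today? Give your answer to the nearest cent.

A$280,919.93

Periodic rate r = 0.113 per year.
Growing perpetuity (Gordon): PV = PMT₁ / (r − g) = 16,490 / (r − 0.0543) = A$280,919.93.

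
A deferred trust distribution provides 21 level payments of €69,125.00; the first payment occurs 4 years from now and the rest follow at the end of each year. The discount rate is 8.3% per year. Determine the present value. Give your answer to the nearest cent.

Ordinary annuity of 21 payments, first payment at period 4.
Periodic rate r = 0.083 per year.
The ordinary-annuity PV formula values the stream one period before the first payment (period 3); discount that back 3 periods:
PV₀ = 69,125 × [1 − (1+r)^−21] / r × (1+r)^−3 = €532,771.43

€532,771.43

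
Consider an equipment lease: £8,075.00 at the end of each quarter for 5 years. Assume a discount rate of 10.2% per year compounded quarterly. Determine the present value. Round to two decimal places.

This is an ordinary annuity: 20 payments of £8,075.00 at the end of each quarter.
Periodic rate r = 0.102/4 per quarter; n is counted in quarters.
PV = PMT × [(1 − (1+r)^−n)/r] = 8,075 × [1 − (1+r)^−20] / r = £125,289.97

£125,289.97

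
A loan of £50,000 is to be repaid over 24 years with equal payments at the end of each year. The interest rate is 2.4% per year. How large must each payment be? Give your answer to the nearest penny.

£2,764.85

Level ordinary annuity; solve PV = PMT × [(1 − (1+r)^−n)/r] for PMT.
Periodic rate r = 0.024 per year.
With n = 24: PMT = 50,000 / ([(1 − (1+r)^−n)/r]) = £2,764.85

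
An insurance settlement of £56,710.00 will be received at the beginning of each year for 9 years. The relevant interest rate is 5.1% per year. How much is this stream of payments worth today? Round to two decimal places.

This is an annuity due: 9 payments of £56,710.00 at the beginning of each year.
Periodic rate r = 0.051 per year.
PV = PMT × [(1 − (1+r)^−n)/r] × (1+r) = 56,710 × [1 − (1+r)^−9] / r × (1+r) = £421,761.70

£421,761.70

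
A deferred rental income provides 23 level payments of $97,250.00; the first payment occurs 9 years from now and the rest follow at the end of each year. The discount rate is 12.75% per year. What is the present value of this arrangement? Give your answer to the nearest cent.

Ordinary annuity of 23 payments, first payment at period 9.
Periodic rate r = 0.1275 per year.
The ordinary-annuity PV formula values the stream one period before the first payment (period 8); discount that back 8 periods:
PV₀ = 97,250 × [1 − (1+r)^−23] / r × (1+r)^−8 = $273,560.41

$273,560.41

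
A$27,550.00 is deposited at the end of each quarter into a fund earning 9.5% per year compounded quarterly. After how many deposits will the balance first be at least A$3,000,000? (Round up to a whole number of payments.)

Periodic rate r = 0.095/4 per quarter; n is counted in quarters.
Ordinary annuity FV: 3,000,000 = 27,550 × [((1+r)^n − 1)/r].
(1+r)^n = 1 + 3,000,000 × r / 27,550, so n = ln(1 + 3,000,000·r/27,550) / ln(1+r) = 54.41.
Round up to a whole number of payments: n = 55.

55 payments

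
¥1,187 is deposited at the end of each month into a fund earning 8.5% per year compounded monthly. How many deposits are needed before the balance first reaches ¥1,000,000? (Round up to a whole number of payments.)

276 payments

Periodic rate r = 0.085/12 per month; n is counted in months.
Ordinary annuity FV: 1,000,000 = 1,187 × [((1+r)^n − 1)/r].
(1+r)^n = 1 + 1,000,000 × r / 1,187, so n = ln(1 + 1,000,000·r/1,187) / ln(1+r) = 275.03.
Round up to a whole number of payments: n = 276.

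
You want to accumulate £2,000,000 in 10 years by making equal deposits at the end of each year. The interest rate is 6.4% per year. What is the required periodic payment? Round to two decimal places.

Level ordinary annuity; solve FV = PMT × [((1+r)^n − 1)/r] for PMT.
Periodic rate r = 0.064 per year.
With n = 10: PMT = 2,000,000 / ([((1+r)^n − 1)/r]) = £148,908.88

£148,908.88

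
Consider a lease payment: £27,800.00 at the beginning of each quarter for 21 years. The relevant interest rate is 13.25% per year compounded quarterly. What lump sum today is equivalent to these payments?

£810,914.56

This is an annuity due: 84 payments of £27,800.00 at the beginning of each quarter.
Periodic rate r = 0.1325/4 per quarter; n is counted in quarters.
PV = PMT × [(1 − (1+r)^−n)/r] × (1+r) = 27,800 × [1 − (1+r)^−84] / r × (1+r) = £810,914.56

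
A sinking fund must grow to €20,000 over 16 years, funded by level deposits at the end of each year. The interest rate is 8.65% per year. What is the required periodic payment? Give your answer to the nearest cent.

Level ordinary annuity; solve FV = PMT × [((1+r)^n − 1)/r] for PMT.
Periodic rate r = 0.0865 per year.
With n = 16: PMT = 20,000 / ([((1+r)^n − 1)/r]) = €624.29

€624.29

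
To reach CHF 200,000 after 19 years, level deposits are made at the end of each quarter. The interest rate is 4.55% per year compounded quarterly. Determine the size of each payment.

Level ordinary annuity; solve FV = PMT × [((1+r)^n − 1)/r] for PMT.
Periodic rate r = 0.0455/4 per quarter; n is counted in quarters.
With n = 76: PMT = 200,000 / ([((1+r)^n − 1)/r]) = CHF 1,670.02

CHF 1,670.02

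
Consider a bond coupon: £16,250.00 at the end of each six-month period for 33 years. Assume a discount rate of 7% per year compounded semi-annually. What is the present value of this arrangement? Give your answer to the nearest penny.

This is an ordinary annuity: 66 payments of £16,250.00 at the end of each six-month period.
Periodic rate r = 0.07/2 per half-year; n is counted in half-years.
PV = PMT × [(1 − (1+r)^−n)/r] = 16,250 × [1 − (1+r)^−66] / r = £416,343.04

£416,343.04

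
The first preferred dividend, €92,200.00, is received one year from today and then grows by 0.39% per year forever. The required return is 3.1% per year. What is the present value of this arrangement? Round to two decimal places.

€3,402,214.02

Periodic rate r = 0.031 per year.
Growing perpetuity (Gordon): PV = PMT₁ / (r − g) = 92,200 / (r − 0.0039) = €3,402,214.02.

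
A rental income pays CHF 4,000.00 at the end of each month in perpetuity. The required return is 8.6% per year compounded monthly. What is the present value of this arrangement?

CHF 558,139.53

Periodic rate r = 0.086/12 per month.
Level perpetuity: PV = PMT / r = 4,000 / (0.086/12) = CHF 558,139.53.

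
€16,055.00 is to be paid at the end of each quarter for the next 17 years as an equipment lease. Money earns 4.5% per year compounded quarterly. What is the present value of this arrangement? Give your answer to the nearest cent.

This is an ordinary annuity: 68 payments of €16,055.00 at the end of each quarter.
Periodic rate r = 0.045/4 per quarter; n is counted in quarters.
PV = PMT × [(1 − (1+r)^−n)/r] = 16,055 × [1 − (1+r)^−68] / r = €760,185.44

€760,185.44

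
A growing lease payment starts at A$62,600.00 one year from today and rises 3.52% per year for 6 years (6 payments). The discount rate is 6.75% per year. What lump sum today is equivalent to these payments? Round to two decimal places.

Periodic rate r = 0.0675 per year.
Growing ordinary annuity: PV = PMT₁ × [1 − ((1+g)/(1+r))^n] / (r − g) = 62,600 × [1 − ((1+0.0352)/(1+r))^6] / (r − 0.0352) = A$326,284.44.

A$326,284.44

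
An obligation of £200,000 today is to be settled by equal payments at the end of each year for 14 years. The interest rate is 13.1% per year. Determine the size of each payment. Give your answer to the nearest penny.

£31,891.05

Level ordinary annuity; solve PV = PMT × [(1 − (1+r)^−n)/r] for PMT.
Periodic rate r = 0.131 per year.
With n = 14: PMT = 200,000 / ([(1 − (1+r)^−n)/r]) = £31,891.05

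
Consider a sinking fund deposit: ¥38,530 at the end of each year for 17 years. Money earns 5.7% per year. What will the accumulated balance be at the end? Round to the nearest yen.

¥1,058,633

This is an ordinary annuity: 17 deposits of ¥38,530 at the end of each year.
Periodic rate r = 0.057 per year.
FV = PMT × [((1+r)^n − 1)/r] = 38,530 × [(1+r)^17 − 1] / r = ¥1,058,633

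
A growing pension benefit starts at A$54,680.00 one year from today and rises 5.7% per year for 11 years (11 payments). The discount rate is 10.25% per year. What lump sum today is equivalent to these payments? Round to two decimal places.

A$445,835.54

Periodic rate r = 0.1025 per year.
Growing ordinary annuity: PV = PMT₁ × [1 − ((1+g)/(1+r))^n] / (r − g) = 54,680 × [1 − ((1+0.057)/(1+r))^11] / (r − 0.057) = A$445,835.54.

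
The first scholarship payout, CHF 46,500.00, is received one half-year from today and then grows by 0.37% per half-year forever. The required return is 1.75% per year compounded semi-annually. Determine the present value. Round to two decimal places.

Periodic rate r = 0.0175/2 per half-year.
Growing perpetuity (Gordon): PV = PMT₁ / (r − g) = 46,500 / (r − 0.0037) = CHF 9,207,920.79.

CHF 9,207,920.79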